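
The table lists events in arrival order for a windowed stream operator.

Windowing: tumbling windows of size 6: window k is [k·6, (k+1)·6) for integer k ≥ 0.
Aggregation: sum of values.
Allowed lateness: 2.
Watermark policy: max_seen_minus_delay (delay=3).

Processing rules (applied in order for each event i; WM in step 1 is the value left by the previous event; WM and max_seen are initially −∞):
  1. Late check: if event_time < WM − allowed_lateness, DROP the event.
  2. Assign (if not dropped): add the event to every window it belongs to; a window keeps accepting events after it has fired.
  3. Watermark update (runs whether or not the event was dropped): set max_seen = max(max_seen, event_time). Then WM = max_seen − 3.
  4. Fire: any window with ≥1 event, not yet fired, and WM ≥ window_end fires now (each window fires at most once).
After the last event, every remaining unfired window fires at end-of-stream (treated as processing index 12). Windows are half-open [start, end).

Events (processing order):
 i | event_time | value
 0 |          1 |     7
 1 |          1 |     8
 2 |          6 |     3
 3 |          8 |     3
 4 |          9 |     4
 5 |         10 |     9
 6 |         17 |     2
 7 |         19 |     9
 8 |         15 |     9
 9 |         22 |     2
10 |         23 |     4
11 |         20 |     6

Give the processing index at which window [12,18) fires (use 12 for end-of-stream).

i=0 t=1 v=7: → [0,6); WM=-2
i=1 t=1 v=8: → [0,6); WM=-2
i=2 t=6 v=3: → [6,12); WM=3
i=3 t=8 v=3: → [6,12); WM=5
i=4 t=9 v=4: → [6,12); WM=6; [0,6) fires=15
i=5 t=10 v=9: → [6,12); WM=7
i=6 t=17 v=2: → [12,18); WM=14; [6,12) fires=19
i=7 t=19 v=9: → [18,24); WM=16
i=8 t=15 v=9: → [12,18); WM=16
i=9 t=22 v=2: → [18,24); WM=19; [12,18) fires=11
i=10 t=23 v=4: → [18,24); WM=20
i=11 t=20 v=6: → [18,24); WM=20

9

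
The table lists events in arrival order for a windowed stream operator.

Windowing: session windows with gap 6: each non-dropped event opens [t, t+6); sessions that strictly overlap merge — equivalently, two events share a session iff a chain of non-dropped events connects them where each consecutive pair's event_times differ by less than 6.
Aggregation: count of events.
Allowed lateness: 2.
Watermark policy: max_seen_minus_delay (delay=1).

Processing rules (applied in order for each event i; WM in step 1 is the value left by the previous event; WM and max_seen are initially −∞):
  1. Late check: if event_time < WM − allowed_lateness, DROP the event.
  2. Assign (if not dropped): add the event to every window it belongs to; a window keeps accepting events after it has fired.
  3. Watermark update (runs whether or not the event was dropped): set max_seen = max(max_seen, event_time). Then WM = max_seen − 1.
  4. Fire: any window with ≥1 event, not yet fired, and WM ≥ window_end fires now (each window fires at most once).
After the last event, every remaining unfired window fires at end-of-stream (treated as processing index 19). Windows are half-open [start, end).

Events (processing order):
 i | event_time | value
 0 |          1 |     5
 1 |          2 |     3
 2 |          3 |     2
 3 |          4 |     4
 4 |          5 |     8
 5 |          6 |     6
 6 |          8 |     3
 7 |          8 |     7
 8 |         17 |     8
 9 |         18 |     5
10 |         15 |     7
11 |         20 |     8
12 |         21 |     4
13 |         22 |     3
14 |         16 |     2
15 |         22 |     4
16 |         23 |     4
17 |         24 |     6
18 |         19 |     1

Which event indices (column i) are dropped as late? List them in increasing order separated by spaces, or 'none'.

14 18

i=0 t=1 v=5: → [1,7); WM=0
i=1 t=2 v=3: → [1,8); WM=1
i=2 t=3 v=2: → [1,9); WM=2
i=3 t=4 v=4: → [1,10); WM=3
i=4 t=5 v=8: → [1,11); WM=4
i=5 t=6 v=6: → [1,12); WM=5
i=6 t=8 v=3: → [1,14); WM=7
i=7 t=8 v=7: → [1,14); WM=7
i=8 t=17 v=8: → [17,23); WM=16
i=9 t=18 v=5: → [17,24); WM=17
i=10 t=15 v=7: → [15,24); WM=17
i=11 t=20 v=8: → [15,26); WM=19
i=12 t=21 v=4: → [15,27); WM=20
i=13 t=22 v=3: → [15,28); WM=21
i=14 t=16 v=2: DROP (t<21-2); WM=21
i=15 t=22 v=4: → [15,28); WM=21
i=16 t=23 v=4: → [15,29); WM=22
i=17 t=24 v=6: → [15,30); WM=23
i=18 t=19 v=1: DROP (t<23-2); WM=23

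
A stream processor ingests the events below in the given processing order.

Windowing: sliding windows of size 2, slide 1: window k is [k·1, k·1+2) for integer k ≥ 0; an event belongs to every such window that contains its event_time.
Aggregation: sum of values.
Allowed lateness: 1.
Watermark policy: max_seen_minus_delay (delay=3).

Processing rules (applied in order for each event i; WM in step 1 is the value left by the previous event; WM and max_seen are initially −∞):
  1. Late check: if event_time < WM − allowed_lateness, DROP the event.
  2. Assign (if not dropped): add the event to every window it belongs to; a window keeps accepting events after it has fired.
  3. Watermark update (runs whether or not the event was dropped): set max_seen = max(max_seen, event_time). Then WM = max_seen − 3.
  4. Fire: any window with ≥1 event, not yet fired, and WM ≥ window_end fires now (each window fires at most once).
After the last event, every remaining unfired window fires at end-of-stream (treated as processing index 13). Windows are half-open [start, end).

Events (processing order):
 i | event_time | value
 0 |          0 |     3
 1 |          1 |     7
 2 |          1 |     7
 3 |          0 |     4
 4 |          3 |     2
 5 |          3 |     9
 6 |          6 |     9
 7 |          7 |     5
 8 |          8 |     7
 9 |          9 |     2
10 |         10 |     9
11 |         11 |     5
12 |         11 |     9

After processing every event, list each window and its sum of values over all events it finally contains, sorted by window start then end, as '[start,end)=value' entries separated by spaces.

[0,2)=21 [1,3)=14 [2,4)=11 [3,5)=11 [5,7)=9 [6,8)=14 [7,9)=12 [8,10)=9 [9,11)=11 [10,12)=23 [11,13)=14

i=0 t=0 v=3: → [0,2); WM=-3
i=1 t=1 v=7: → [1,3),[0,2); WM=-2
i=2 t=1 v=7: → [1,3),[0,2); WM=-2
i=3 t=0 v=4: → [0,2); WM=-2
i=4 t=3 v=2: → [3,5),[2,4); WM=0
i=5 t=3 v=9: → [3,5),[2,4); WM=0
i=6 t=6 v=9: → [6,8),[5,7); WM=3; [0,2) fires=21 [1,3) fires=14
i=7 t=7 v=5: → [7,9),[6,8); WM=4; [2,4) fires=11
i=8 t=8 v=7: → [8,10),[7,9); WM=5; [3,5) fires=11
i=9 t=9 v=2: → [9,11),[8,10); WM=6
i=10 t=10 v=9: → [10,12),[9,11); WM=7; [5,7) fires=9
i=11 t=11 v=5: → [11,13),[10,12); WM=8; [6,8) fires=14
i=12 t=11 v=9: → [11,13),[10,12); WM=8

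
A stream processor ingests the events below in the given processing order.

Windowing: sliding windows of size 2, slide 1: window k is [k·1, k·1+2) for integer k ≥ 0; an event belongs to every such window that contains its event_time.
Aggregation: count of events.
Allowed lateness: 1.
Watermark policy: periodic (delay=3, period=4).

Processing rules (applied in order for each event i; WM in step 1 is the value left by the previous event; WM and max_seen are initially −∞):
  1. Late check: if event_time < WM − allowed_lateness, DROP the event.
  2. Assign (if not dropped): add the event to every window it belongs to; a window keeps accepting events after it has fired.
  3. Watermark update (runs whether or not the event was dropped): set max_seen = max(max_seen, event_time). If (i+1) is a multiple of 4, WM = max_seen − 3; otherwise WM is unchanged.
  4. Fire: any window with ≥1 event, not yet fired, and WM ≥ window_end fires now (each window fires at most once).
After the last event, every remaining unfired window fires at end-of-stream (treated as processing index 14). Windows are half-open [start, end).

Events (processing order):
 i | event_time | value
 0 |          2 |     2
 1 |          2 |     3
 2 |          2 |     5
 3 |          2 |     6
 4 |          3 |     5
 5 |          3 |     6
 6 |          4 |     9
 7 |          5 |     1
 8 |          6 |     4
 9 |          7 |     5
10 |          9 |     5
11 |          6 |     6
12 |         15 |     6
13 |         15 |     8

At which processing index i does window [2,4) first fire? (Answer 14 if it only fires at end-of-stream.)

11

i=0 t=2 v=2: → [2,4),[1,3); WM=−∞
i=1 t=2 v=3: → [2,4),[1,3); WM=−∞
i=2 t=2 v=5: → [2,4),[1,3); WM=−∞
i=3 t=2 v=6: → [2,4),[1,3); WM=-1
i=4 t=3 v=5: → [3,5),[2,4); WM=-1
i=5 t=3 v=6: → [3,5),[2,4); WM=-1
i=6 t=4 v=9: → [4,6),[3,5); WM=-1
i=7 t=5 v=1: → [5,7),[4,6); WM=2
i=8 t=6 v=4: → [6,8),[5,7); WM=2
i=9 t=7 v=5: → [7,9),[6,8); WM=2
i=10 t=9 v=5: → [9,11),[8,10); WM=2
i=11 t=6 v=6: → [6,8),[5,7); WM=6; [1,3) fires=4 [2,4) fires=6 [3,5) fires=3 [4,6) fires=2
i=12 t=15 v=6: → [15,17),[14,16); WM=6
i=13 t=15 v=8: → [15,17),[14,16); WM=6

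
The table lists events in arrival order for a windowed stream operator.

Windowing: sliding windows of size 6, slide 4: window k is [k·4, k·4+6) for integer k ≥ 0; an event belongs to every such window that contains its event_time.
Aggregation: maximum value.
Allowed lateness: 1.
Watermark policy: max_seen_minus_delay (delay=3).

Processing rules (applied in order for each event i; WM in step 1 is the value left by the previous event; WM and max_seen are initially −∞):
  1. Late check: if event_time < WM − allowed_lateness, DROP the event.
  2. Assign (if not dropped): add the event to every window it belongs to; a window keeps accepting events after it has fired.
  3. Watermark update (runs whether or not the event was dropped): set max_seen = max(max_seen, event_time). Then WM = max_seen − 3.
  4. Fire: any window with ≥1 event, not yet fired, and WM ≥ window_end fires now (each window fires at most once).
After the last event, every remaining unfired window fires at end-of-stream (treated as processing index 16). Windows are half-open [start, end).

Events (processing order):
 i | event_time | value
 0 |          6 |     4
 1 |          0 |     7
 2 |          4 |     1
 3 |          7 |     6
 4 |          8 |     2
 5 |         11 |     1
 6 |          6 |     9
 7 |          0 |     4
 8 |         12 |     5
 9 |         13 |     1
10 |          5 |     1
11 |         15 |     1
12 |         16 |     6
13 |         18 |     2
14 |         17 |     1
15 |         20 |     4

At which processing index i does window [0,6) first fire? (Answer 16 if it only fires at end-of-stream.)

5

i=0 t=6 v=4: → [4,10); WM=3
i=1 t=0 v=7: DROP (t<3-1); WM=3
i=2 t=4 v=1: → [4,10),[0,6); WM=3
i=3 t=7 v=6: → [4,10); WM=4
i=4 t=8 v=2: → [8,14),[4,10); WM=5
i=5 t=11 v=1: → [8,14); WM=8; [0,6) fires=1
i=6 t=6 v=9: DROP (t<8-1); WM=8
i=7 t=0 v=4: DROP (t<8-1); WM=8
i=8 t=12 v=5: → [12,18),[8,14); WM=9
i=9 t=13 v=1: → [12,18),[8,14); WM=10; [4,10) fires=6
i=10 t=5 v=1: DROP (t<10-1); WM=10
i=11 t=15 v=1: → [12,18); WM=12
i=12 t=16 v=6: → [16,22),[12,18); WM=13
i=13 t=18 v=2: → [16,22); WM=15; [8,14) fires=5
i=14 t=17 v=1: → [16,22),[12,18); WM=15
i=15 t=20 v=4: → [20,26),[16,22); WM=17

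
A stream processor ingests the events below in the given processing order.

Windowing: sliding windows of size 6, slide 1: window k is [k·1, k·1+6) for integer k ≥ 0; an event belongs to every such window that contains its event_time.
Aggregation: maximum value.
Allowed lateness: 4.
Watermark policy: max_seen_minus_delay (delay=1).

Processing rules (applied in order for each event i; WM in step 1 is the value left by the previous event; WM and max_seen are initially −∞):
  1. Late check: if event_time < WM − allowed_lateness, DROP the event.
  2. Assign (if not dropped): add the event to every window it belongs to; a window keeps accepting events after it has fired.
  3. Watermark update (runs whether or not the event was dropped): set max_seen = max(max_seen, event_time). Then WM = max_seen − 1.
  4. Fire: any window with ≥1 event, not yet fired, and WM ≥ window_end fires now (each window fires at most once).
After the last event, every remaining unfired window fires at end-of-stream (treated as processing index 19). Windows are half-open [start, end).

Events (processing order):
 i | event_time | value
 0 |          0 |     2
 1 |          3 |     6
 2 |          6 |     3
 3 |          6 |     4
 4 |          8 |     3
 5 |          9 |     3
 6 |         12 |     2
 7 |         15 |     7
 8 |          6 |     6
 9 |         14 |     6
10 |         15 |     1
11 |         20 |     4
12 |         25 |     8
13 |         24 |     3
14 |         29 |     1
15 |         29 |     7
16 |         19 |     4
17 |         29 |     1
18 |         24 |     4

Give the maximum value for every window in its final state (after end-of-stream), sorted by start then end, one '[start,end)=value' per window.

[0,6)=6 [1,7)=6 [2,8)=6 [3,9)=6 [4,10)=4 [5,11)=4 [6,12)=4 [7,13)=3 [8,14)=3 [9,15)=6 [10,16)=7 [11,17)=7 [12,18)=7 [13,19)=7 [14,20)=7 [15,21)=7 [16,22)=4 [17,23)=4 [18,24)=4 [19,25)=4 [20,26)=8 [21,27)=8 [22,28)=8 [23,29)=8 [24,30)=8 [25,31)=8 [26,32)=7 [27,33)=7 [28,34)=7 [29,35)=7

i=0 t=0 v=2: → [0,6); WM=-1
i=1 t=3 v=6: → [3,9),[2,8),[1,7),[0,6); WM=2
i=2 t=6 v=3: → [6,12),[5,11),[4,10),[3,9),[2,8),[1,7); WM=5
i=3 t=6 v=4: → [6,12),[5,11),[4,10),[3,9),[2,8),[1,7); WM=5
i=4 t=8 v=3: → [8,14),[7,13),[6,12),[5,11),[4,10),[3,9); WM=7; [0,6) fires=6 [1,7) fires=6
i=5 t=9 v=3: → [9,15),[8,14),[7,13),[6,12),[5,11),[4,10); WM=8; [2,8) fires=6
i=6 t=12 v=2: → [12,18),[11,17),[10,16),[9,15),[8,14),[7,13); WM=11; [3,9) fires=6 [4,10) fires=4 [5,11) fires=4
i=7 t=15 v=7: → [15,21),[14,20),[13,19),[12,18),[11,17),[10,16); WM=14; [6,12) fires=4 [7,13) fires=3 [8,14) fires=3
i=8 t=6 v=6: DROP (t<14-4); WM=14
i=9 t=14 v=6: → [14,20),[13,19),[12,18),[11,17),[10,16),[9,15); WM=14
i=10 t=15 v=1: → [15,21),[14,20),[13,19),[12,18),[11,17),[10,16); WM=14
i=11 t=20 v=4: → [20,26),[19,25),[18,24),[17,23),[16,22),[15,21); WM=19; [9,15) fires=6 [10,16) fires=7 [11,17) fires=7 [12,18) fires=7 [13,19) fires=7
i=12 t=25 v=8: → [25,31),[24,30),[23,29),[22,28),[21,27),[20,26); WM=24; [14,20) fires=7 [15,21) fires=7 [16,22) fires=4 [17,23) fires=4 [18,24) fires=4
i=13 t=24 v=3: → [24,30),[23,29),[22,28),[21,27),[20,26),[19,25); WM=24
i=14 t=29 v=1: → [29,35),[28,34),[27,33),[26,32),[25,31),[24,30); WM=28; [19,25) fires=4 [20,26) fires=8 [21,27) fires=8 [22,28) fires=8
i=15 t=29 v=7: → [29,35),[28,34),[27,33),[26,32),[25,31),[24,30); WM=28
i=16 t=19 v=4: DROP (t<28-4); WM=28
i=17 t=29 v=1: → [29,35),[28,34),[27,33),[26,32),[25,31),[24,30); WM=28
i=18 t=24 v=4: → [24,30),[23,29),[22,28),[21,27),[20,26),[19,25); WM=28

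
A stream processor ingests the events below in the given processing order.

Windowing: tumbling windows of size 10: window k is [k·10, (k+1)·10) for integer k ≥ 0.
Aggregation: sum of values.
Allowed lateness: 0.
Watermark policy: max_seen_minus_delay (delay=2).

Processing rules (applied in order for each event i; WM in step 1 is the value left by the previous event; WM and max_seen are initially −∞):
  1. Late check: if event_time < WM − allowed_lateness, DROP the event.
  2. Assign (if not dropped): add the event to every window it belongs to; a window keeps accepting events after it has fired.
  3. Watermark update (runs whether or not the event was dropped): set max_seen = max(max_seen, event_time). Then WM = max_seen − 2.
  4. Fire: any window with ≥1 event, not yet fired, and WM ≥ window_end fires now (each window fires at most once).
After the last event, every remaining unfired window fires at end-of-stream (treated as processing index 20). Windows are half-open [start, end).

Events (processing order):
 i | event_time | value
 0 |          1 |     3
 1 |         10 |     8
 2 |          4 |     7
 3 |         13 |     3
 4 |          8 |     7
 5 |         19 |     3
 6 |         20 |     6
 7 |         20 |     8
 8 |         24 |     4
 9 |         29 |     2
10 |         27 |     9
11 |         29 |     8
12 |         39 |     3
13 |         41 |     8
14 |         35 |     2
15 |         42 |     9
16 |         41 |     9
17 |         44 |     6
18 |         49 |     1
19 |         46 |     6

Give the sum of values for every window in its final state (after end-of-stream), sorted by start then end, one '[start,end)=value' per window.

[0,10)=3 [10,20)=14 [20,30)=37 [30,40)=3 [40,50)=33

i=0 t=1 v=3: → [0,10); WM=-1
i=1 t=10 v=8: → [10,20); WM=8
i=2 t=4 v=7: DROP (t<8-0); WM=8
i=3 t=13 v=3: → [10,20); WM=11; [0,10) fires=3
i=4 t=8 v=7: DROP (t<11-0); WM=11
i=5 t=19 v=3: → [10,20); WM=17
i=6 t=20 v=6: → [20,30); WM=18
i=7 t=20 v=8: → [20,30); WM=18
i=8 t=24 v=4: → [20,30); WM=22; [10,20) fires=14
i=9 t=29 v=2: → [20,30); WM=27
i=10 t=27 v=9: → [20,30); WM=27
i=11 t=29 v=8: → [20,30); WM=27
i=12 t=39 v=3: → [30,40); WM=37; [20,30) fires=37
i=13 t=41 v=8: → [40,50); WM=39
i=14 t=35 v=2: DROP (t<39-0); WM=39
i=15 t=42 v=9: → [40,50); WM=40; [30,40) fires=3
i=16 t=41 v=9: → [40,50); WM=40
i=17 t=44 v=6: → [40,50); WM=42
i=18 t=49 v=1: → [40,50); WM=47
i=19 t=46 v=6: DROP (t<47-0); WM=47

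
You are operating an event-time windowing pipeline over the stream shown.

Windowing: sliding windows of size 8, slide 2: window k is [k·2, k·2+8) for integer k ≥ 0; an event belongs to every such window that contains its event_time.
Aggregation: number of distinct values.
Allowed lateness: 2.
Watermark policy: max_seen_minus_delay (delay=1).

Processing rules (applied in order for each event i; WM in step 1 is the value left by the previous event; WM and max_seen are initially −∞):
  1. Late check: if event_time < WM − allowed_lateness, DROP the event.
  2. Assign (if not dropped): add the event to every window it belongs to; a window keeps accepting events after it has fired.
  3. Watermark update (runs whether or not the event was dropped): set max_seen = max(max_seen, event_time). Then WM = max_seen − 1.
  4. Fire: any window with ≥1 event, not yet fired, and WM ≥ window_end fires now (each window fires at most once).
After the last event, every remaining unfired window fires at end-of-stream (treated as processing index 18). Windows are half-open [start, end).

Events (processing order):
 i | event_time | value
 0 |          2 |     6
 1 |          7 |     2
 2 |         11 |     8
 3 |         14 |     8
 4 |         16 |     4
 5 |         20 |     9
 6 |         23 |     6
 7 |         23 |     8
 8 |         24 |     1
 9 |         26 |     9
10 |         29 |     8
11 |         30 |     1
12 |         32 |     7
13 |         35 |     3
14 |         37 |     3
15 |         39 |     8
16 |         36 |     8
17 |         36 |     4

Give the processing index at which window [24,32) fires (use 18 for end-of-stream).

13

i=0 t=2 v=6: → [2,10),[0,8); WM=1
i=1 t=7 v=2: → [6,14),[4,12),[2,10),[0,8); WM=6
i=2 t=11 v=8: → [10,18),[8,16),[6,14),[4,12); WM=10; [0,8) fires=2 [2,10) fires=2
i=3 t=14 v=8: → [14,22),[12,20),[10,18),[8,16); WM=13; [4,12) fires=2
i=4 t=16 v=4: → [16,24),[14,22),[12,20),[10,18); WM=15; [6,14) fires=2
i=5 t=20 v=9: → [20,28),[18,26),[16,24),[14,22); WM=19; [8,16) fires=1 [10,18) fires=2
i=6 t=23 v=6: → [22,30),[20,28),[18,26),[16,24); WM=22; [12,20) fires=2 [14,22) fires=3
i=7 t=23 v=8: → [22,30),[20,28),[18,26),[16,24); WM=22
i=8 t=24 v=1: → [24,32),[22,30),[20,28),[18,26); WM=23
i=9 t=26 v=9: → [26,34),[24,32),[22,30),[20,28); WM=25; [16,24) fires=4
i=10 t=29 v=8: → [28,36),[26,34),[24,32),[22,30); WM=28; [18,26) fires=4 [20,28) fires=4
i=11 t=30 v=1: → [30,38),[28,36),[26,34),[24,32); WM=29
i=12 t=32 v=7: → [32,40),[30,38),[28,36),[26,34); WM=31; [22,30) fires=4
i=13 t=35 v=3: → [34,42),[32,40),[30,38),[28,36); WM=34; [24,32) fires=3 [26,34) fires=4
i=14 t=37 v=3: → [36,44),[34,42),[32,40),[30,38); WM=36; [28,36) fires=4
i=15 t=39 v=8: → [38,46),[36,44),[34,42),[32,40); WM=38; [30,38) fires=3
i=16 t=36 v=8: → [36,44),[34,42),[32,40),[30,38); WM=38
i=17 t=36 v=4: → [36,44),[34,42),[32,40),[30,38); WM=38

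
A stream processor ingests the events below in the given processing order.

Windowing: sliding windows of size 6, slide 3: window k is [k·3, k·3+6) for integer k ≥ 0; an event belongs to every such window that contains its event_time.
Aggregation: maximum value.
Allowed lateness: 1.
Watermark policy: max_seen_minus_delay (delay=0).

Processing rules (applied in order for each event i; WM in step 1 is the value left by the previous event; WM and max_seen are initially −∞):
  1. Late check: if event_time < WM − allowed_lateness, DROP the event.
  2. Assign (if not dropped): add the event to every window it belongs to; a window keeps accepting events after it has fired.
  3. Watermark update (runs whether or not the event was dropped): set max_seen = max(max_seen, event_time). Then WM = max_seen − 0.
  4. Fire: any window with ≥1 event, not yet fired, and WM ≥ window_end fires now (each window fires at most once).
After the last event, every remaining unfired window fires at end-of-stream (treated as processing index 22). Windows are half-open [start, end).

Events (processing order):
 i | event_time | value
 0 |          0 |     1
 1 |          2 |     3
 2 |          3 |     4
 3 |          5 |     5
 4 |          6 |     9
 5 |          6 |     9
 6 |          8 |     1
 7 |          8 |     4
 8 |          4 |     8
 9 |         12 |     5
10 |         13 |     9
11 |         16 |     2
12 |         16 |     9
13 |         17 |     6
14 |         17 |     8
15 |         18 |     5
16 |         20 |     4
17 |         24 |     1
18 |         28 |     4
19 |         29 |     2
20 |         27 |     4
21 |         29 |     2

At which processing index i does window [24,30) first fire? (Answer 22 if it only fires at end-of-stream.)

i=0 t=0 v=1: → [0,6); WM=0
i=1 t=2 v=3: → [0,6); WM=2
i=2 t=3 v=4: → [3,9),[0,6); WM=3
i=3 t=5 v=5: → [3,9),[0,6); WM=5
i=4 t=6 v=9: → [6,12),[3,9); WM=6; [0,6) fires=5
i=5 t=6 v=9: → [6,12),[3,9); WM=6
i=6 t=8 v=1: → [6,12),[3,9); WM=8
i=7 t=8 v=4: → [6,12),[3,9); WM=8
i=8 t=4 v=8: DROP (t<8-1); WM=8
i=9 t=12 v=5: → [12,18),[9,15); WM=12; [3,9) fires=9 [6,12) fires=9
i=10 t=13 v=9: → [12,18),[9,15); WM=13
i=11 t=16 v=2: → [15,21),[12,18); WM=16; [9,15) fires=9
i=12 t=16 v=9: → [15,21),[12,18); WM=16
i=13 t=17 v=6: → [15,21),[12,18); WM=17
i=14 t=17 v=8: → [15,21),[12,18); WM=17
i=15 t=18 v=5: → [18,24),[15,21); WM=18; [12,18) fires=9
i=16 t=20 v=4: → [18,24),[15,21); WM=20
i=17 t=24 v=1: → [24,30),[21,27); WM=24; [15,21) fires=9 [18,24) fires=5
i=18 t=28 v=4: → [27,33),[24,30); WM=28; [21,27) fires=1
i=19 t=29 v=2: → [27,33),[24,30); WM=29
i=20 t=27 v=4: DROP (t<29-1); WM=29
i=21 t=29 v=2: → [27,33),[24,30); WM=29

22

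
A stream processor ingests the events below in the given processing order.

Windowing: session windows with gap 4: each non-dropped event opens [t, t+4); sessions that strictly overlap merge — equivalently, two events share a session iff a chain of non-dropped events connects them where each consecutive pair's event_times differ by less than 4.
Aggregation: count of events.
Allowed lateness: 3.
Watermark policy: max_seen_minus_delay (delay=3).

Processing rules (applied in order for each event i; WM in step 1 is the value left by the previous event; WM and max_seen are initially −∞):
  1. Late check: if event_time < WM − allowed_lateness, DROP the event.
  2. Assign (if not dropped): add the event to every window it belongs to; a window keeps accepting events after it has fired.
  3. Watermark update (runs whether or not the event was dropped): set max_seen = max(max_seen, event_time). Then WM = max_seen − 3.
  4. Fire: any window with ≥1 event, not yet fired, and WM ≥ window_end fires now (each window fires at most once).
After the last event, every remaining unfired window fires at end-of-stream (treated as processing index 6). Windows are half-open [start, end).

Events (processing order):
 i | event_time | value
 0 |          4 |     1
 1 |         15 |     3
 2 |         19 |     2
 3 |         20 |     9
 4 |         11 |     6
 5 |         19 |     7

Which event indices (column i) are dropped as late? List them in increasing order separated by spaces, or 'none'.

i=0 t=4 v=1: → [4,8); WM=1
i=1 t=15 v=3: → [15,19); WM=12
i=2 t=19 v=2: → [19,23); WM=16
i=3 t=20 v=9: → [19,24); WM=17
i=4 t=11 v=6: DROP (t<17-3); WM=17
i=5 t=19 v=7: → [19,24); WM=17

4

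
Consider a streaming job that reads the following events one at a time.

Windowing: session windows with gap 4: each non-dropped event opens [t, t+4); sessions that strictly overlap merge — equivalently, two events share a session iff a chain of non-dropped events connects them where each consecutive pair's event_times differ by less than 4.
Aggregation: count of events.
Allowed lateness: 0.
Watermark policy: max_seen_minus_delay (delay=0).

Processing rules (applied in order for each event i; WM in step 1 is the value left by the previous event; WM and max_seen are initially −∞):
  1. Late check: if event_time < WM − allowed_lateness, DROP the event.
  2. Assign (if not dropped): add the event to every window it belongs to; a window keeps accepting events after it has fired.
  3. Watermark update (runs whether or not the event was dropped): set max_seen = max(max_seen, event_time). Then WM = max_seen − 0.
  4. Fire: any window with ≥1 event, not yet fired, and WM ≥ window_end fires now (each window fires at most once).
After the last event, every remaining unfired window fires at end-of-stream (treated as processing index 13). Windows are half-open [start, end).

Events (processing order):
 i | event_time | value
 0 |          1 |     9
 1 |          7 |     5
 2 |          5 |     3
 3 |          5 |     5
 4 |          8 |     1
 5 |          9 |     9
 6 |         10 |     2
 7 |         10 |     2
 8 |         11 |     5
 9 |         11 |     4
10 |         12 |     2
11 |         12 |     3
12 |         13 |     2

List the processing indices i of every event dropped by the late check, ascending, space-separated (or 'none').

2 3

i=0 t=1 v=9: → [1,5); WM=1
i=1 t=7 v=5: → [7,11); WM=7
i=2 t=5 v=3: DROP (t<7-0); WM=7
i=3 t=5 v=5: DROP (t<7-0); WM=7
i=4 t=8 v=1: → [7,12); WM=8
i=5 t=9 v=9: → [7,13); WM=9
i=6 t=10 v=2: → [7,14); WM=10
i=7 t=10 v=2: → [7,14); WM=10
i=8 t=11 v=5: → [7,15); WM=11
i=9 t=11 v=4: → [7,15); WM=11
i=10 t=12 v=2: → [7,16); WM=12
i=11 t=12 v=3: → [7,16); WM=12
i=12 t=13 v=2: → [7,17); WM=13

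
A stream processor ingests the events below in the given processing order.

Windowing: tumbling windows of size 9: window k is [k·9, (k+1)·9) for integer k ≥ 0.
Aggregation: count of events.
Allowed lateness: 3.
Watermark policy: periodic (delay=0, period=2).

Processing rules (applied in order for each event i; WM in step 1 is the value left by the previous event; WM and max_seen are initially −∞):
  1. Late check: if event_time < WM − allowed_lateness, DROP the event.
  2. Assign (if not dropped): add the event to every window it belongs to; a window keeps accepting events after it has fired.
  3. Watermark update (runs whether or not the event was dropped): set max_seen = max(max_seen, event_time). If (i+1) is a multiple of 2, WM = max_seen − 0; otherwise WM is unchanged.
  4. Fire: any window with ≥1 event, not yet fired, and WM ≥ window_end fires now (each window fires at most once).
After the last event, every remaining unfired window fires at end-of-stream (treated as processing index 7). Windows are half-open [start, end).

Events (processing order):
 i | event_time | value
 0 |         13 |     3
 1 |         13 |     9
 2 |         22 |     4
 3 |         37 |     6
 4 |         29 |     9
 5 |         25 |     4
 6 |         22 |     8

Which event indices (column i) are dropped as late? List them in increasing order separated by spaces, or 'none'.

4 5 6

i=0 t=13 v=3: → [9,18); WM=−∞
i=1 t=13 v=9: → [9,18); WM=13
i=2 t=22 v=4: → [18,27); WM=13
i=3 t=37 v=6: → [36,45); WM=37; [9,18) fires=2 [18,27) fires=1
i=4 t=29 v=9: DROP (t<37-3); WM=37
i=5 t=25 v=4: DROP (t<37-3); WM=37
i=6 t=22 v=8: DROP (t<37-3); WM=37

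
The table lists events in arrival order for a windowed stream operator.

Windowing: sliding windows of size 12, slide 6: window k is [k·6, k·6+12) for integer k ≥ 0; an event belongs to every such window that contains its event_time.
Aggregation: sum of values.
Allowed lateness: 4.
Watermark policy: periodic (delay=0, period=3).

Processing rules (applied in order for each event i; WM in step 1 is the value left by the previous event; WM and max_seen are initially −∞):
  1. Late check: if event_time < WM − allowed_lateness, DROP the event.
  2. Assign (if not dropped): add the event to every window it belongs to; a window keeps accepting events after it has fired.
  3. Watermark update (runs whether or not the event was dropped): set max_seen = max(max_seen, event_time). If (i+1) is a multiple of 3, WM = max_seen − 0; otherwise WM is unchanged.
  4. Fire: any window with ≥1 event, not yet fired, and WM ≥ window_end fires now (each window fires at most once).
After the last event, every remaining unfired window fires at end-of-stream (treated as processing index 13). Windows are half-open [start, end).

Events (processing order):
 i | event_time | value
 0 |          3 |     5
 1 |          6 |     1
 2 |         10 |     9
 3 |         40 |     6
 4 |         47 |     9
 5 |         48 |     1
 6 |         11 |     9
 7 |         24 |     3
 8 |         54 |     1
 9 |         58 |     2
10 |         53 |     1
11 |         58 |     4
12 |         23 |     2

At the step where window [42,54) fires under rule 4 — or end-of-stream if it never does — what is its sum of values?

i=0 t=3 v=5: → [0,12); WM=−∞
i=1 t=6 v=1: → [6,18),[0,12); WM=−∞
i=2 t=10 v=9: → [6,18),[0,12); WM=10
i=3 t=40 v=6: → [36,48),[30,42); WM=10
i=4 t=47 v=9: → [42,54),[36,48); WM=10
i=5 t=48 v=1: → [48,60),[42,54); WM=48; [0,12) fires=15 [6,18) fires=10 [30,42) fires=6 [36,48) fires=15
i=6 t=11 v=9: DROP (t<48-4); WM=48
i=7 t=24 v=3: DROP (t<48-4); WM=48
i=8 t=54 v=1: → [54,66),[48,60); WM=54; [42,54) fires=10
i=9 t=58 v=2: → [54,66),[48,60); WM=54
i=10 t=53 v=1: → [48,60),[42,54); WM=54
i=11 t=58 v=4: → [54,66),[48,60); WM=58
i=12 t=23 v=2: DROP (t<58-4); WM=58

10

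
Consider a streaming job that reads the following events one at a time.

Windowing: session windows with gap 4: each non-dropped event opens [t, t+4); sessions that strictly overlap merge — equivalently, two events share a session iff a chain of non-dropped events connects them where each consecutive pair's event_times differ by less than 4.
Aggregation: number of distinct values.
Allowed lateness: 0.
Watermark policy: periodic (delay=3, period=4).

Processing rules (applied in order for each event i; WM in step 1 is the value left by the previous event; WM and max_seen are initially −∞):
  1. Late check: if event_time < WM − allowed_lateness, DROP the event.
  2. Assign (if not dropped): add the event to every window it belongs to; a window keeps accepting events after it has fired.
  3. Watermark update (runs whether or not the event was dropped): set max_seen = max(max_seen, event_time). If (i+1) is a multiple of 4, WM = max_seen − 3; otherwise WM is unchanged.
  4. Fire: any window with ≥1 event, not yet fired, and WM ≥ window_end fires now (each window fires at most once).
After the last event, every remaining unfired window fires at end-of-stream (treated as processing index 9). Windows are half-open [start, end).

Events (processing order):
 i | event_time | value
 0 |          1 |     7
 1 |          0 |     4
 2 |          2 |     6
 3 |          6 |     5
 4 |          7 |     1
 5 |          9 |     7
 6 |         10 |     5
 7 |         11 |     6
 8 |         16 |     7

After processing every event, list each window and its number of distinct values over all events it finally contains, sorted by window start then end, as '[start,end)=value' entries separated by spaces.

i=0 t=1 v=7: → [1,5); WM=−∞
i=1 t=0 v=4: → [0,5); WM=−∞
i=2 t=2 v=6: → [0,6); WM=−∞
i=3 t=6 v=5: → [6,10); WM=3
i=4 t=7 v=1: → [6,11); WM=3
i=5 t=9 v=7: → [6,13); WM=3
i=6 t=10 v=5: → [6,14); WM=3
i=7 t=11 v=6: → [6,15); WM=8
i=8 t=16 v=7: → [16,20); WM=8

[0,6)=3 [6,15)=4 [16,20)=1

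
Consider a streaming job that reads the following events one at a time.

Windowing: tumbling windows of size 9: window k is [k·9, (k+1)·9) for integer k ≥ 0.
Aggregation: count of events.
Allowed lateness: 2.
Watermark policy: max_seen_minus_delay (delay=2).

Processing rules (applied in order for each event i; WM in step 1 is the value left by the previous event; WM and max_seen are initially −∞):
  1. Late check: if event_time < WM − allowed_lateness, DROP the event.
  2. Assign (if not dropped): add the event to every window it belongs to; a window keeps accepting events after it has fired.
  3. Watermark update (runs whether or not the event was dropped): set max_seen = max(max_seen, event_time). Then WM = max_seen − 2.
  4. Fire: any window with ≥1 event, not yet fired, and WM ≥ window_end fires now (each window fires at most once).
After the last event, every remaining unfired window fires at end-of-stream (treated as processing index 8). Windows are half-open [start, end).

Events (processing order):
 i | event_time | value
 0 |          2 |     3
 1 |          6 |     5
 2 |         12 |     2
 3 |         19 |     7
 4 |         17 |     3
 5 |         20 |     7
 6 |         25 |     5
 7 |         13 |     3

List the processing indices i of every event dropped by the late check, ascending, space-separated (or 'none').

7

i=0 t=2 v=3: → [0,9); WM=0
i=1 t=6 v=5: → [0,9); WM=4
i=2 t=12 v=2: → [9,18); WM=10; [0,9) fires=2
i=3 t=19 v=7: → [18,27); WM=17
i=4 t=17 v=3: → [9,18); WM=17
i=5 t=20 v=7: → [18,27); WM=18; [9,18) fires=2
i=6 t=25 v=5: → [18,27); WM=23
i=7 t=13 v=3: DROP (t<23-2); WM=23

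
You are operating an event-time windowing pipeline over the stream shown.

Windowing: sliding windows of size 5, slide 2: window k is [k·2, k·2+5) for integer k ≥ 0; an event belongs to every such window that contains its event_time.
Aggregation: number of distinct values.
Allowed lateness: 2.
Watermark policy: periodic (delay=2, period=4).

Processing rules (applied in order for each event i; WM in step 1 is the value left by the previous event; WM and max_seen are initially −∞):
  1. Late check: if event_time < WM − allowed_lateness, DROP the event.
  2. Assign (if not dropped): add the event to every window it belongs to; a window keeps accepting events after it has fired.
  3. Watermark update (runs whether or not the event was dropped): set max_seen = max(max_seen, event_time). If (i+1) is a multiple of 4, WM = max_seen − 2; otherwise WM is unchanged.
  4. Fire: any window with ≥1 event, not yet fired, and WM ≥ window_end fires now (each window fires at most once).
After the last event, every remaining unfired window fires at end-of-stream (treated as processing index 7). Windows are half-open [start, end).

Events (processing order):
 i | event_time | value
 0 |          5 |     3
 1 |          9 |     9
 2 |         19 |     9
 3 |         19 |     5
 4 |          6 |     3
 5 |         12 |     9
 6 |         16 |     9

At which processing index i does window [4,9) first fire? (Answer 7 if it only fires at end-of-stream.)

i=0 t=5 v=3: → [4,9),[2,7); WM=−∞
i=1 t=9 v=9: → [8,13),[6,11); WM=−∞
i=2 t=19 v=9: → [18,23),[16,21); WM=−∞
i=3 t=19 v=5: → [18,23),[16,21); WM=17; [2,7) fires=1 [4,9) fires=1 [6,11) fires=1 [8,13) fires=1
i=4 t=6 v=3: DROP (t<17-2); WM=17
i=5 t=12 v=9: DROP (t<17-2); WM=17
i=6 t=16 v=9: → [16,21),[14,19),[12,17); WM=17; [12,17) fires=1

3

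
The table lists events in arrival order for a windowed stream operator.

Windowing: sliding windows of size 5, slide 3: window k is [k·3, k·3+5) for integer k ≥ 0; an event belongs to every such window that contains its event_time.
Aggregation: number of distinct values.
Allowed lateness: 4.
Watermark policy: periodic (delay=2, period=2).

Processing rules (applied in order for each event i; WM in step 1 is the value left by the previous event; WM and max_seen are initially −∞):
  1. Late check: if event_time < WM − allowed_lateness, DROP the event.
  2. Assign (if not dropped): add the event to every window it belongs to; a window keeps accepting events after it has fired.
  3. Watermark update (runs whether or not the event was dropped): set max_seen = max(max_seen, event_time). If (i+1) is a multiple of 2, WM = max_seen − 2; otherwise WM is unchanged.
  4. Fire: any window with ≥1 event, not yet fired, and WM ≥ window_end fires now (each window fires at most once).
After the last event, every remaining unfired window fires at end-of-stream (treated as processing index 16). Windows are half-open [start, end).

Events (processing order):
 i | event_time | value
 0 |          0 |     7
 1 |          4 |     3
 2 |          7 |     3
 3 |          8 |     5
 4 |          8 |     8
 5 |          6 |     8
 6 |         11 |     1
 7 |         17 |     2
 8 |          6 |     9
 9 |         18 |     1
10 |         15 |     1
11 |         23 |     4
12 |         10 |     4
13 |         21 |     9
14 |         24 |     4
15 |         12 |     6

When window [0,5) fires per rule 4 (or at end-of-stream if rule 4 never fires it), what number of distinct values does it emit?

2

i=0 t=0 v=7: → [0,5); WM=−∞
i=1 t=4 v=3: → [3,8),[0,5); WM=2
i=2 t=7 v=3: → [6,11),[3,8); WM=2
i=3 t=8 v=5: → [6,11); WM=6; [0,5) fires=2
i=4 t=8 v=8: → [6,11); WM=6
i=5 t=6 v=8: → [6,11),[3,8); WM=6
i=6 t=11 v=1: → [9,14); WM=6
i=7 t=17 v=2: → [15,20); WM=15; [3,8) fires=2 [6,11) fires=3 [9,14) fires=1
i=8 t=6 v=9: DROP (t<15-4); WM=15
i=9 t=18 v=1: → [18,23),[15,20); WM=16
i=10 t=15 v=1: → [15,20),[12,17); WM=16
i=11 t=23 v=4: → [21,26); WM=21; [12,17) fires=1 [15,20) fires=2
i=12 t=10 v=4: DROP (t<21-4); WM=21
i=13 t=21 v=9: → [21,26),[18,23); WM=21
i=14 t=24 v=4: → [24,29),[21,26); WM=21
i=15 t=12 v=6: DROP (t<21-4); WM=22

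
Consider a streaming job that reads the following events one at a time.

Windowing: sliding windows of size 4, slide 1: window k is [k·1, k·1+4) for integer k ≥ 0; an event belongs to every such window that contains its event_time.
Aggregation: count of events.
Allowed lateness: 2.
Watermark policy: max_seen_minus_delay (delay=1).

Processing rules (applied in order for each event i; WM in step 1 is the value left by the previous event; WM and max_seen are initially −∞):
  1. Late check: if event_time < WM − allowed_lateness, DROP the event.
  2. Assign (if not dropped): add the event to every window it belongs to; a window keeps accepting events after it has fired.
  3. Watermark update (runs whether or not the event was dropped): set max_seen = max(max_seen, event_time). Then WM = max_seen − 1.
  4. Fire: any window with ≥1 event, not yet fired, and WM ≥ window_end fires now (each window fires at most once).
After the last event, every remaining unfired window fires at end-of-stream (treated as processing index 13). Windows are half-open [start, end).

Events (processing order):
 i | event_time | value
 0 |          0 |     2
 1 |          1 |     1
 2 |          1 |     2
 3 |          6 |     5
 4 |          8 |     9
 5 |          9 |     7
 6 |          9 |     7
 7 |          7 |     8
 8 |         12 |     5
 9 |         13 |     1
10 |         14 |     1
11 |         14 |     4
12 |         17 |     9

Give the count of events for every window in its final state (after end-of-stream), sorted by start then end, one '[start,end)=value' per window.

i=0 t=0 v=2: → [0,4); WM=-1
i=1 t=1 v=1: → [1,5),[0,4); WM=0
i=2 t=1 v=2: → [1,5),[0,4); WM=0
i=3 t=6 v=5: → [6,10),[5,9),[4,8),[3,7); WM=5; [0,4) fires=3 [1,5) fires=2
i=4 t=8 v=9: → [8,12),[7,11),[6,10),[5,9); WM=7; [3,7) fires=1
i=5 t=9 v=7: → [9,13),[8,12),[7,11),[6,10); WM=8; [4,8) fires=1
i=6 t=9 v=7: → [9,13),[8,12),[7,11),[6,10); WM=8
i=7 t=7 v=8: → [7,11),[6,10),[5,9),[4,8); WM=8
i=8 t=12 v=5: → [12,16),[11,15),[10,14),[9,13); WM=11; [5,9) fires=3 [6,10) fires=5 [7,11) fires=4
i=9 t=13 v=1: → [13,17),[12,16),[11,15),[10,14); WM=12; [8,12) fires=3
i=10 t=14 v=1: → [14,18),[13,17),[12,16),[11,15); WM=13; [9,13) fires=3
i=11 t=14 v=4: → [14,18),[13,17),[12,16),[11,15); WM=13
i=12 t=17 v=9: → [17,21),[16,20),[15,19),[14,18); WM=16; [10,14) fires=2 [11,15) fires=4 [12,16) fires=4

[0,4)=3 [1,5)=2 [3,7)=1 [4,8)=2 [5,9)=3 [6,10)=5 [7,11)=4 [8,12)=3 [9,13)=3 [10,14)=2 [11,15)=4 [12,16)=4 [13,17)=3 [14,18)=3 [15,19)=1 [16,20)=1 [17,21)=1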